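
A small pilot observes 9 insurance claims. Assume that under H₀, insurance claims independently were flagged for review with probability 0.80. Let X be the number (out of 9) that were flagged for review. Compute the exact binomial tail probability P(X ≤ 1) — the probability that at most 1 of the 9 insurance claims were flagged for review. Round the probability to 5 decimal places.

P = 0.00002

X ~ Binomial(n=9, p=0.80).
P(X ≤ 1) = C(9,0)·0.80^0·0.20^9 + C(9,1)·0.80^1·0.20^8.
= 0.000001 + 0.000018 = 0.00002.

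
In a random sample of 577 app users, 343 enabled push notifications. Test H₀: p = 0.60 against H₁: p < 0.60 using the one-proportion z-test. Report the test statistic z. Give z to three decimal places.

With x = 343 successes in n = 577, p̂ = 0.59445.
Null standard error: √(0.60·0.40/577) = √0.000415945 = 0.020395.
z = (p̂ − p₀)/SE = (0.59445 − 0.60)/0.020395 = -0.272.

z = -0.272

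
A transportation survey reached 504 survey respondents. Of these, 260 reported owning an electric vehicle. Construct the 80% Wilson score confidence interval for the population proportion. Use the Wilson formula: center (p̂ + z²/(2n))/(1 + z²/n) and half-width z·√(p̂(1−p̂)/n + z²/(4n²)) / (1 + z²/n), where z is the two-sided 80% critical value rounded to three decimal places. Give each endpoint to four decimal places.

(0.4873, 0.5443)

p̂ = 260/504 = 0.51587; z = 1.282, so z² = 1.643524.
1 + z²/n = 1.003261.
Adjusted center: (0.51587 + z²/(2n))/1.003261 = 0.51582.
Radicand: p̂(1−p̂)/n + z²/(4n²) = 0.000495532 + 0.000001618 = 0.000497150.
Half-width = z·√(radicand)/denom = 1.282·0.022297/1.003261 = 0.02849.
CI: 0.51582 ± 0.02849 = (0.4873, 0.5443).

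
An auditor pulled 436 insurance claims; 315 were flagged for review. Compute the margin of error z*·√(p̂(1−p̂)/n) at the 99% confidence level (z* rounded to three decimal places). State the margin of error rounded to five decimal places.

ME = 0.05524

Sample proportion p̂ = 315/436 = 0.72248.
SE = √(p̂(1−p̂)/n) = √(0.200504/436) = 0.021445.
z* = 2.576 at the 99% level.
Margin of error = z*·SE = 2.576 × 0.021445 = 0.05524.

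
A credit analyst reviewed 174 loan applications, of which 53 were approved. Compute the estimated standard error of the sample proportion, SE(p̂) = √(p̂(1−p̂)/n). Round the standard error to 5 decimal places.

p̂ = 53/174 = 0.30460.
p̂(1−p̂) = 0.30460·0.69540 = 0.211819.
SE = √(0.211819/174) = √0.001217351 = 0.03489.

SE = 0.03489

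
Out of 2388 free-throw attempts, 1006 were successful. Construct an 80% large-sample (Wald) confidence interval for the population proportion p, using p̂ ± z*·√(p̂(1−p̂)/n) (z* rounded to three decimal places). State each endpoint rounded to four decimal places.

p̂ = 1006/2388 = 0.42127.
Standard error of p̂: √(0.243802/2388) = √0.000102095 = 0.010104.
The 80% critical value is z* = 1.282.
Margin of error: 1.282 × 0.010104 = 0.01295.
So the interval runs from 0.4083 to 0.4342.

(0.4083, 0.4342)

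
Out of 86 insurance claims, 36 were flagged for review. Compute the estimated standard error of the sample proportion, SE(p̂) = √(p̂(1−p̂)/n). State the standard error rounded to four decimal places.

SE = 0.0532

With x = 36 successes in n = 86, p̂ = 0.41860.
p̂(1−p̂) = 0.243374.
SE = √(0.243374/86) = 0.0532.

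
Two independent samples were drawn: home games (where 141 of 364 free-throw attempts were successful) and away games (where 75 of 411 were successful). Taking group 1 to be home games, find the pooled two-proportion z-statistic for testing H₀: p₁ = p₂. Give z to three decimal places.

Sample proportions: p̂₁ = 141/364 = 0.38736 and p̂₂ = 75/411 = 0.18248.
Pooled p̂ = (141+75)/(364+411) = 216/775 = 0.27871.
Pooled SE = √[0.2010306·0.00518034] ≈ 0.032271.
z = 0.20488/0.032271 = 6.349.

z = 6.349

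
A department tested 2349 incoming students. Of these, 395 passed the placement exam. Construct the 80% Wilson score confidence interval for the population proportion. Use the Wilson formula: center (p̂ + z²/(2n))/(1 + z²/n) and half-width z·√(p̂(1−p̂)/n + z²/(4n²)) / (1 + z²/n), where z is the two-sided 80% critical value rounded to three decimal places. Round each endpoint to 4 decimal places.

Here p̂ = 395/2349 = 0.16816 and z = 1.282 (z² = 1.643524).
Denominator 1 + z²/n = 1 + 1.643524/2349 = 1.000700.
Center = (0.16816 + 0.000350)/1.000700 = 0.16839.
Radicand: p̂(1−p̂)/n + z²/(4n²) = 0.000059549 + 0.000000074 = 0.000059623.
Half-width = z·√(radicand)/denom = 1.282·0.007722/1.000700 = 0.00989.
So the interval runs from 0.1585 to 0.1783.

(0.1585, 0.1783)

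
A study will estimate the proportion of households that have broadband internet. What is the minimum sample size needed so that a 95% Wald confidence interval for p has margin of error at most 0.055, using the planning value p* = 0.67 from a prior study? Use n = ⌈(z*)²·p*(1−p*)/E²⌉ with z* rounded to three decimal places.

n = 281

The 95% critical value is z* = 1.960.
p*(1−p*) = 0.2211.
(z*)²·p*(1−p*)/E² = 3.841600·0.2211/0.003025 = 280.786.
⌈280.786⌉ = 281.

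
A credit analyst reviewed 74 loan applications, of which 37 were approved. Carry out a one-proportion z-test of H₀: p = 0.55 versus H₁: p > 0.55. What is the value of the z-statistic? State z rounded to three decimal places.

z = -0.865

Sample proportion p̂ = 37/74 = 0.50000.
Under H₀, SE = √(p₀(1−p₀)/n) = √(0.55·0.45/74) = √0.003344595 = 0.057832.
z = (0.50000 − 0.55)/0.057832 = -0.05000/0.057832 = -0.865.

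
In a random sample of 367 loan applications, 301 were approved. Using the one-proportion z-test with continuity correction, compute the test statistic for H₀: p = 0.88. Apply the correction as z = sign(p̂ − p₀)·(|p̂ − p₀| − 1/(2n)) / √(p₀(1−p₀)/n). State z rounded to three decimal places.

z = -3.447

The sample proportion is 301/367 = 0.82016. p̂ − p₀ = -0.059837.
1/(2n) = 0.001362.
Corrected numerator: |-0.059837| − 0.001362 = 0.058475.
Null standard error: √(0.88·0.12/367) = √0.000287738 = 0.016963.
z = −0.058475/0.016963 = -3.447.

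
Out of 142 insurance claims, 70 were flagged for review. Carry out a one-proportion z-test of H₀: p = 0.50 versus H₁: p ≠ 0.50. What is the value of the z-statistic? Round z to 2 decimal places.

The sample proportion is 70/142 = 0.49296.
Null standard error: √(0.50·0.50/142) = √0.001760563 = 0.041959.
z = (0.49296 − 0.50)/0.041959 = -0.00704/0.041959 = -0.17.

z = -0.17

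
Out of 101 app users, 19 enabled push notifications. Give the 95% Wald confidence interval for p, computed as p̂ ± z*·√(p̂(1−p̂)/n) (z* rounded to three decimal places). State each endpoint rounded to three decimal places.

Sample proportion p̂ = 19/101 = 0.18812.
Standard error of p̂: √(0.152730/101) = √0.001512179 = 0.038887.
The 95% critical value is z* = 1.960.
Margin = 1.960·0.038887 = 0.07622.
CI: 0.18812 ± 0.07622 = (0.112, 0.264).

(0.112, 0.264)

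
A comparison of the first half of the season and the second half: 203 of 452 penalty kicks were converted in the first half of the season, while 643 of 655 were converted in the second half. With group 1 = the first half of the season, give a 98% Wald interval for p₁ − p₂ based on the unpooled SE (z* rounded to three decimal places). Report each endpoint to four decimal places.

(-0.5883, -0.4768)

p̂₁ = 203/452 = 0.44912, p̂₂ = 643/655 = 0.98168; p̂₁ − p̂₂ = -0.53256.
Unpooled SE = √(p̂₁(1−p̂₁)/n₁ + p̂₂(1−p̂₂)/n₂) = √(0.000547369 + 0.000027458) = 0.023976.
The 98% critical value is z* = 2.326. Margin = 2.326·0.023976 = 0.05577.
CI: -0.53256 ± 0.05577 = (-0.5883, -0.4768).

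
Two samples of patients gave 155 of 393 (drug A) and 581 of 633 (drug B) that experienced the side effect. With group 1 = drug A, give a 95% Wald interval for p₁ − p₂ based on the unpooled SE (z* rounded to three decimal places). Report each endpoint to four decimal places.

p̂₁ = 155/393 = 0.39440, p̂₂ = 581/633 = 0.91785; p̂₁ − p̂₂ = -0.52345.
Unpooled SE = √(p̂₁(1−p̂₁)/n₁ + p̂₂(1−p̂₂)/n₂) = √(0.000607758 + 0.000119116) = 0.026961.
For 95% confidence, z* = 1.960. Margin = 1.960·0.026961 = 0.05284.
So the interval runs from -0.5763 to -0.4706.

(-0.5763, -0.4706)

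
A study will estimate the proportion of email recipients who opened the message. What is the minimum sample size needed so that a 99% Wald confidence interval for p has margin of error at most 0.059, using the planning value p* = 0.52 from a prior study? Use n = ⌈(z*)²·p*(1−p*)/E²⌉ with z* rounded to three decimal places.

n = 476

The 99% critical value is z* = 2.576.
p*(1−p*) = 0.2496.
(z*)²·p*(1−p*)/E² = 6.635776·0.2496/0.003481 = 475.809.
⌈475.809⌉ = 476.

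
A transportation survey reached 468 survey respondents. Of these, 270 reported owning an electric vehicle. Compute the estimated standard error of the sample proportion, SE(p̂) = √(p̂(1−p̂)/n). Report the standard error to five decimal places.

SE = 0.02284

With x = 270 successes in n = 468, p̂ = 0.57692.
p̂(1−p̂) = 0.244083.
SE = √(0.244083/468) = √0.000521545 = 0.02284.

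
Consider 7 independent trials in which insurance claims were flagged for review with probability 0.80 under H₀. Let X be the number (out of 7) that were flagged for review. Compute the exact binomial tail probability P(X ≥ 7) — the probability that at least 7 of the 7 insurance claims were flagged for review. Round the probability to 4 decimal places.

P = 0.2097

X ~ Binomial(n=7, p=0.80).
P(X ≥ 7) = C(7,7)·0.80^7·0.20^0.
= 0.209715 = 0.2097.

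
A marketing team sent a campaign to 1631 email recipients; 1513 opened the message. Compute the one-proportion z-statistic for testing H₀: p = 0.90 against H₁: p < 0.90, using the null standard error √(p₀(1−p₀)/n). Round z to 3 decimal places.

Sample proportion p̂ = 1513/1631 = 0.92765.
SE₀ = √(0.90·0.10/1631) = 0.007428.
z = (0.92765 − 0.90)/0.007428 = 0.02765/0.007428 = 3.722.

z = 3.722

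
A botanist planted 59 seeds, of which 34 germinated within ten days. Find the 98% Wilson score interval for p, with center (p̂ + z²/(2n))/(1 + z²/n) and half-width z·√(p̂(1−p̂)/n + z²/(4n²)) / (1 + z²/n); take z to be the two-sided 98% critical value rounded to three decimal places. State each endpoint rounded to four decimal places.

p̂ = 34/59 = 0.57627; z = 2.326, so z² = 5.410276.
Denominator 1 + z²/n = 1 + 5.410276/59 = 1.091700.
Center = (0.57627 + 0.045850)/1.091700 = 0.56986.
Radicand: p̂(1−p̂)/n + z²/(4n²) = 0.004138690 + 0.000388558 = 0.004527248.
Half-width = z·√(radicand)/denom = 2.326·0.067285/1.091700 = 0.14336.
Interval: 0.56986 ± 0.14336 → (0.4265, 0.7132).

(0.4265, 0.7132)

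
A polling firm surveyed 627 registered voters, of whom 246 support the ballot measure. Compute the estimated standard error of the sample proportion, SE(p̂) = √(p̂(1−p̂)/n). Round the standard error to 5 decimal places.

SE = 0.01950

With x = 246 successes in n = 627, p̂ = 0.39234.
p̂(1−p̂) = 0.39234·0.60766 = 0.238409.
SE = √(0.238409/627) = √0.000380238 = 0.01950.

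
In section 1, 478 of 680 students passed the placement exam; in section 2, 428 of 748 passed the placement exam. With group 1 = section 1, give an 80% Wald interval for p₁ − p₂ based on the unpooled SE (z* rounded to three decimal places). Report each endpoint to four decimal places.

p̂₁ = 0.70294, p̂₂ = 0.57219, so the observed difference is 0.13075.
SE = √(0.000307081 + 0.000327257) = √0.000634338 = 0.025186.
The 80% critical value is z* = 1.282. Margin = 1.282·0.025186 = 0.03229.
CI: 0.13075 ± 0.03229 = (0.0985, 0.1630).

(0.0985, 0.1630)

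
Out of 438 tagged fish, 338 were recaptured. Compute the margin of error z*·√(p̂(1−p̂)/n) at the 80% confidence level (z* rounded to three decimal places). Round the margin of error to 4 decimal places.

ME = 0.0257

Sample proportion p̂ = 338/438 = 0.77169.
SE = √(p̂(1−p̂)/n) = √(0.176185/438) = 0.020056.
The 80% critical value is z* = 1.282.
So ME = 0.0257.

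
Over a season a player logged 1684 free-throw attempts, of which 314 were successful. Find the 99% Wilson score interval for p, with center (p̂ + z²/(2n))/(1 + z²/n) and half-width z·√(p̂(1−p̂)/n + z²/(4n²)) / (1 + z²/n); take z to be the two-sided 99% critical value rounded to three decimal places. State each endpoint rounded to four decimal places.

(0.1633, 0.2121)

p̂ = 314/1684 = 0.18646; z = 2.576, so z² = 6.635776.
1 + z²/n = 1.003940.
Adjusted center: (0.18646 + z²/(2n))/1.003940 = 0.18769.
Radicand: p̂(1−p̂)/n + z²/(4n²) = 0.000090079 + 0.000000585 = 0.000090664.
Half-width = z·√(radicand)/denom = 2.576·0.009522/1.003940 = 0.02443.
So the interval runs from 0.1633 to 0.2121.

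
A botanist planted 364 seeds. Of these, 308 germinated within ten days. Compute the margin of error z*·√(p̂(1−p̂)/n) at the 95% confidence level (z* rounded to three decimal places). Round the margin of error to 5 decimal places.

p̂ = 308/364 = 0.84615.
SE(p̂) = √(0.84615·0.15385/364) = 0.018911.
For 95% confidence, z* = 1.960.
So ME = 0.03707.

ME = 0.03707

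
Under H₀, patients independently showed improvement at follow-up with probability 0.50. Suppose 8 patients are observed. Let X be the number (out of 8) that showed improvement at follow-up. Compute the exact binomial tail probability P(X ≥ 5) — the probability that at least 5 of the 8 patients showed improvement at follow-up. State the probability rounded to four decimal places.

X is binomial with n = 8 and p = 0.50.
P(X ≥ 5) = C(8,5)·0.50^5·0.50^3 + C(8,6)·0.50^6·0.50^2 + C(8,7)·0.50^7·0.50^1 + C(8,8)·0.50^8·0.50^0.
= 0.218750 + 0.109375 + 0.031250 + 0.003906 = 0.3633.

P = 0.3633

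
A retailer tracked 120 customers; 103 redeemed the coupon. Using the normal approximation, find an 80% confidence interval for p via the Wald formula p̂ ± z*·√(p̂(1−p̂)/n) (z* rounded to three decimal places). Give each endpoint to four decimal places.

The sample proportion is 103/120 = 0.85833.
SE = √(p̂(1−p̂)/n) = √(0.121597/120) = 0.031833.
The 80% critical value is z* = 1.282.
Margin of error: 1.282 × 0.031833 = 0.04081.
So the interval runs from 0.8175 to 0.8991.

(0.8175, 0.8991)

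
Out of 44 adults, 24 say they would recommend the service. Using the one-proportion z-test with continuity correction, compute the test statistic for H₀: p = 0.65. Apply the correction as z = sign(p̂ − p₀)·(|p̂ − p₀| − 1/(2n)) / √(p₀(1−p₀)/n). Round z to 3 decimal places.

The sample proportion is 24/44 = 0.54545. p̂ − p₀ = -0.104545.
Continuity correction 1/(2n) = 1/88 = 0.011364.
Corrected numerator: |-0.104545| − 0.011364 = 0.093181.
Null standard error: √(0.65·0.35/44) = √0.005170455 = 0.071906.
z = −0.093181/0.071906 = -1.296.

z = -1.296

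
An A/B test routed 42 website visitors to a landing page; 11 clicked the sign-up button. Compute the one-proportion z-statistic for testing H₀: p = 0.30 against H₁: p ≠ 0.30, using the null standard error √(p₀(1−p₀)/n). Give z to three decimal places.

z = -0.539

With x = 11 successes in n = 42, p̂ = 0.26190.
SE₀ = √(0.30·0.70/42) = 0.070711.
z = (0.26190 − 0.30)/0.070711 = -0.03810/0.070711 = -0.539.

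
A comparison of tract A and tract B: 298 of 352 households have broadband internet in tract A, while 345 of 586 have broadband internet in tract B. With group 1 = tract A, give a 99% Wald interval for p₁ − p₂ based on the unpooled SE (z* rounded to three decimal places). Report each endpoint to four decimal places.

(0.1858, 0.3299)

p̂₁ = 0.84659, p̂₂ = 0.58874, so the observed difference is 0.25785.
Unpooled SE = √(p̂₁(1−p̂₁)/n₁ + p̂₂(1−p̂₂)/n₂) = √(0.000368962 + 0.000413184) = 0.027967.
For 99% confidence, z* = 2.576. Margin = 2.576·0.027967 = 0.07204.
So the interval runs from 0.1858 to 0.3299.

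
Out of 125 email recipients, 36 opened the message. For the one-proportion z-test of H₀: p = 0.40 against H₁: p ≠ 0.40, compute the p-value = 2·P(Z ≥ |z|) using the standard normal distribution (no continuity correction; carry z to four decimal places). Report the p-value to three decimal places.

p-value = 0.011

With x = 36 successes in n = 125, p̂ = 0.28800.
Null standard error: √(0.40·0.60/125) = √0.001920000 = 0.043818.
z = (p̂ − p₀)/SE = (36/125 − 0.40)/0.043818 ≈ -2.5560.
p-value = 2·P(Z ≥ |z|) with z = -2.5560 → 0.011.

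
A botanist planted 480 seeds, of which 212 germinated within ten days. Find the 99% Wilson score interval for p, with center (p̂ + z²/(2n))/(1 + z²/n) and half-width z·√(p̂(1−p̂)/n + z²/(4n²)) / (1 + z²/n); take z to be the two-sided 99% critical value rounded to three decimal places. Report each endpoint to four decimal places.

Here p̂ = 212/480 = 0.44167 and z = 2.576 (z² = 6.635776).
1 + z²/n = 1.013825.
Adjusted center: (0.44167 + z²/(2n))/1.013825 = 0.44246.
Radicand: p̂(1−p̂)/n + z²/(4n²) = 0.000513744 + 0.000007200 = 0.000520944.
Half-width = z·√(radicand)/denom = 2.576·0.022824/1.013825 = 0.05799.
Interval: 0.44246 ± 0.05799 → (0.3845, 0.5005).

(0.3845, 0.5005)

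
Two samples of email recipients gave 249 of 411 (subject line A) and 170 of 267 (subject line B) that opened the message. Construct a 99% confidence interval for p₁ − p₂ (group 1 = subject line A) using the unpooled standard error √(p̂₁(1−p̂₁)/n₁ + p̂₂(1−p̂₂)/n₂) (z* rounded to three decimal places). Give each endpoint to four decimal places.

(-0.1289, 0.0671)

p̂₁ = 0.60584, p̂₂ = 0.63670, so the observed difference is -0.03086.
Unpooled SE = √(p̂₁(1−p̂₁)/n₁ + p̂₂(1−p̂₂)/n₂) = √(0.000581017 + 0.000866337) = 0.038044.
For 99% confidence, z* = 2.576. Margin = 2.576·0.038044 = 0.09800.
CI: -0.03086 ± 0.09800 = (-0.1289, 0.0671).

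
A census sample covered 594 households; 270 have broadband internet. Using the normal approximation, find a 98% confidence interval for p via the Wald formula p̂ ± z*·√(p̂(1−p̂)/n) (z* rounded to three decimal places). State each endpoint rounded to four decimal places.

(0.4070, 0.5021)

With x = 270 successes in n = 594, p̂ = 0.45455.
SE(p̂) = √(0.45455·0.54545/594) = 0.020430.
z* = 2.326 at the 98% level.
Margin of error: 2.326 × 0.020430 = 0.04752.
So the interval runs from 0.4070 to 0.5021.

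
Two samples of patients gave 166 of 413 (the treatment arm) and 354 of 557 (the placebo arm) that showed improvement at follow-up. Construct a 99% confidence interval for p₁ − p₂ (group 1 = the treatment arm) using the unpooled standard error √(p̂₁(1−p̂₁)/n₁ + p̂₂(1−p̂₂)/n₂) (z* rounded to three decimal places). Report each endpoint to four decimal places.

p̂₁ = 0.40194, p̂₂ = 0.63555, so the observed difference is -0.23361.
SE = √(0.000582043 + 0.000415847) = √0.000997890 = 0.031589.
For 99% confidence, z* = 2.576. Margin of error = 0.08137.
CI: -0.23361 ± 0.08137 = (-0.3150, -0.1522).

(-0.3150, -0.1522)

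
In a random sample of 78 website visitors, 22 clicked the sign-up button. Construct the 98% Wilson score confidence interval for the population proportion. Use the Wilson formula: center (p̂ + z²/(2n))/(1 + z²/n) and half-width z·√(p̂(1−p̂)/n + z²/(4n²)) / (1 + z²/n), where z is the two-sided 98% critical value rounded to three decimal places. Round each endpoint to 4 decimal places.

Here p̂ = 22/78 = 0.28205 and z = 2.326 (z² = 5.410276).
1 + z²/n = 1.069363.
Center = (0.28205 + 0.034681)/1.069363 = 0.29619.
Radicand: p̂(1−p̂)/n + z²/(4n²) = 0.002596133 + 0.000222316 = 0.002818449.
Half-width = z·√(radicand)/denom = 2.326·0.053089/1.069363 = 0.11548.
So the interval runs from 0.1807 to 0.4117.

(0.1807, 0.4117)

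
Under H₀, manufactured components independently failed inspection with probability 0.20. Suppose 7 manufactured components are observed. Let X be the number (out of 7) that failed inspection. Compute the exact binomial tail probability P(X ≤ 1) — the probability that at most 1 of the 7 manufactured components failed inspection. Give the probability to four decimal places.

X is binomial with n = 7 and p = 0.20.
P(X ≤ 1) = C(7,0)·0.20^0·0.80^7 + C(7,1)·0.20^1·0.80^6.
= 0.209715 + 0.367002 = 0.5767.

P = 0.5767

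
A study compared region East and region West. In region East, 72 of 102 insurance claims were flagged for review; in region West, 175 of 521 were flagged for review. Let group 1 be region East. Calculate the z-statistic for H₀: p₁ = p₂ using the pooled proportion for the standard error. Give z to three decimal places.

p̂₁ = 72/102 = 0.70588, p̂₂ = 175/521 = 0.33589.
Pooled p̂ = (72+175)/(102+521) = 247/623 = 0.39647.
Pooled SE = √[0.2392813·0.01172331] ≈ 0.052964.
z = 0.36999/0.052964 = 6.986.

z = 6.986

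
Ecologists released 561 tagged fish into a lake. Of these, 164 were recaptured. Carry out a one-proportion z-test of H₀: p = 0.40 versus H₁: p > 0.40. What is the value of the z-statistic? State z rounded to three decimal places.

z = -5.205

p̂ = 164/561 = 0.29234.
SE₀ = √(0.40·0.60/561) = 0.020684.
z = (0.29234 − 0.40)/0.020684 = -0.10766/0.020684 = -5.205.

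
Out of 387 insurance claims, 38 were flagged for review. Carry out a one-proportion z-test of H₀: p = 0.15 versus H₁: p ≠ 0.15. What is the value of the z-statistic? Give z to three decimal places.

The sample proportion is 38/387 = 0.09819.
SE₀ = √(0.15·0.85/387) = 0.018151.
z = (p̂ − p₀)/SE = (0.09819 − 0.15)/0.018151 = -2.854.

z = -2.854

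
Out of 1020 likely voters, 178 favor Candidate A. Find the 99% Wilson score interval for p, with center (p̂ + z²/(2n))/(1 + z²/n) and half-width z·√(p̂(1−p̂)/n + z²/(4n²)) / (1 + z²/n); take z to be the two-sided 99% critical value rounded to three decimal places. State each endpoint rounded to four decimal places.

(0.1460, 0.2072)

Here p̂ = 178/1020 = 0.17451 and z = 2.576 (z² = 6.635776).
1 + z²/n = 1.006506.
Center = (0.17451 + 0.003253)/1.006506 = 0.17661.
Radicand: p̂(1−p̂)/n + z²/(4n²) = 0.000141232 + 0.000001595 = 0.000142827.
Half-width = 2.576·√0.000142827/1.006506 = 0.03059.
Interval: 0.17661 ± 0.03059 → (0.1460, 0.2072).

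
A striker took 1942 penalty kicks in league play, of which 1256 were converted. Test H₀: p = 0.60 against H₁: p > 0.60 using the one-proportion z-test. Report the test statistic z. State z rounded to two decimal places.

z = 4.21

With x = 1256 successes in n = 1942, p̂ = 0.64676.
Under H₀, SE = √(p₀(1−p₀)/n) = √(0.60·0.40/1942) = √0.000123584 = 0.011117.
Test statistic: z = 0.04676/0.011117 = 4.21.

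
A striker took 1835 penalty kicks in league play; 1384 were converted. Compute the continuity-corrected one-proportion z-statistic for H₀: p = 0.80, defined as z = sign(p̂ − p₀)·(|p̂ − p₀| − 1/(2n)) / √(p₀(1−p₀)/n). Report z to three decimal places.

z = -4.873

p̂ = 1384/1835 = 0.75422. p̂ − p₀ = -0.045777.
Continuity correction 1/(2n) = 1/3670 = 0.000272.
Corrected numerator: |-0.045777| − 0.000272 = 0.045505.
SE₀ = √(0.80·0.20/1835) = 0.009338.
z = −0.045505/0.009338 = -4.873.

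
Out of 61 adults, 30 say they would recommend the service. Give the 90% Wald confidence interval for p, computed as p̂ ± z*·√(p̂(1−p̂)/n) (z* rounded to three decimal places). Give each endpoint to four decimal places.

p̂ = 30/61 = 0.49180.
SE(p̂) = √(0.49180·0.50820/61) = 0.064010.
z* = 1.645 at the 90% level.
Margin = 1.645·0.064010 = 0.10530.
So the interval runs from 0.3865 to 0.5971.

(0.3865, 0.5971)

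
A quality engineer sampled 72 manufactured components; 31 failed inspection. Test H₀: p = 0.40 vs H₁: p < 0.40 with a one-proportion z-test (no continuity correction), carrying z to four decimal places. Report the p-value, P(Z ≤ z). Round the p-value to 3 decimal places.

p̂ = 31/72 = 0.43056.
Under H₀, SE = √(p₀(1−p₀)/n) = √(0.40·0.60/72) = √0.003333333 = 0.057735.
Test statistic (full precision, shown to 4 dp): z = (31/72 − 0.40)/SE₀ ≈ 0.5292.
From the standard normal, P(Z ≤ z) = 0.702.

p-value = 0.702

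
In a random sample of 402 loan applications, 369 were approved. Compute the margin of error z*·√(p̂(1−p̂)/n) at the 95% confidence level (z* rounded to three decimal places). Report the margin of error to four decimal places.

With x = 369 successes in n = 402, p̂ = 0.91791.
SE = √(p̂(1−p̂)/n) = √(0.075351/402) = 0.013691.
z* = 1.960 at the 95% level.
ME = 1.960·0.013691 = 0.0268.

ME = 0.0268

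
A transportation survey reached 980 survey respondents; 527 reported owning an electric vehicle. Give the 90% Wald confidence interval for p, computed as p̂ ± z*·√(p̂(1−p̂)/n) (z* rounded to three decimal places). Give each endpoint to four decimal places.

(0.5116, 0.5640)

With x = 527 successes in n = 980, p̂ = 0.53776.
SE = √(p̂(1−p̂)/n) = √(0.248575/980) = 0.015926.
The 90% critical value is z* = 1.645.
Margin = 1.645·0.015926 = 0.02620.
So the interval runs from 0.5116 to 0.5640.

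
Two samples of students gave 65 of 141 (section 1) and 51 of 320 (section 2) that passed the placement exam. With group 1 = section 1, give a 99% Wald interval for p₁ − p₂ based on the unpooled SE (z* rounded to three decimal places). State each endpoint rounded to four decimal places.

(0.1813, 0.4219)

p̂₁ = 65/141 = 0.46099, p̂₂ = 51/320 = 0.15937; p̂₁ − p̂₂ = 0.30162.
Unpooled SE = √(p̂₁(1−p̂₁)/n₁ + p̂₂(1−p̂₂)/n₂) = √(0.001762258 + 0.000418671) = 0.046700.
z* = 2.576 at the 99% level. Margin of error = 0.12030.
So the interval runs from 0.1813 to 0.4219.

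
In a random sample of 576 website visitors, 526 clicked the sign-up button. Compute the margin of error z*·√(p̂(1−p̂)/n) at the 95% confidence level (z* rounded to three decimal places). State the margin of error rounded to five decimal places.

Sample proportion p̂ = 526/576 = 0.91319.
Standard error of p̂: √(0.079270/576) = √0.000137622 = 0.011731.
For 95% confidence, z* = 1.960.
So ME = 0.02299.

ME = 0.02299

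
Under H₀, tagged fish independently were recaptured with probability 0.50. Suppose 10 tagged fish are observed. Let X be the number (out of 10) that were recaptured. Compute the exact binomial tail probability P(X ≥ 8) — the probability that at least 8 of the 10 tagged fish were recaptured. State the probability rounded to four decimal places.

X ~ Binomial(n=10, p=0.50).
P(X ≥ 8) = C(10,8)·0.50^8·0.50^2 + C(10,9)·0.50^9·0.50^1 + C(10,10)·0.50^10·0.50^0.
= 0.043945 + 0.009766 + 0.000977 = 0.0547.

P = 0.0547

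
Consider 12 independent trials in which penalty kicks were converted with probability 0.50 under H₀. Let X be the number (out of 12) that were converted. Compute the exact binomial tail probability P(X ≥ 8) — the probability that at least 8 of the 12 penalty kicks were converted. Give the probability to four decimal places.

P = 0.1938

X is binomial with n = 12 and p = 0.50.
P(X ≥ 8) = Σ_{j=8}^{12} C(12,j)·0.50^j·0.50^{12−j}.
= 0.120850 + 0.053711 + 0.016113 + 0.002930 + 0.000244 = 0.1938.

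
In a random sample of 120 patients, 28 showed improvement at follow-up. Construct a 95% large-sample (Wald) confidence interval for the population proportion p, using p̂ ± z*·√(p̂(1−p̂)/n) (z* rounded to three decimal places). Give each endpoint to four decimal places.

Sample proportion p̂ = 28/120 = 0.23333.
Standard error of p̂: √(0.178889/120) = √0.001490741 = 0.038610.
The 95% critical value is z* = 1.960.
Margin of error: 1.960 × 0.038610 = 0.07568.
So the interval runs from 0.1577 to 0.3090.

(0.1577, 0.3090)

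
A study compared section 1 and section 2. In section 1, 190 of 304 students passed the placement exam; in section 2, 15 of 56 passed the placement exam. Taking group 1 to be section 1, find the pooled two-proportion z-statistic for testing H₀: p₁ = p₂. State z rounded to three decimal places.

Sample proportions: p̂₁ = 190/304 = 0.62500 and p̂₂ = 15/56 = 0.26786.
Pooled p̂ = (190+15)/(304+56) = 205/360 = 0.56944.
SE = √[p̂(1−p̂)(1/n₁+1/n₂)] = √[0.56944·0.43056·(1/304+1/56)] ≈ 0.072005.
z = 0.35714/0.072005 = 4.960.

z = 4.960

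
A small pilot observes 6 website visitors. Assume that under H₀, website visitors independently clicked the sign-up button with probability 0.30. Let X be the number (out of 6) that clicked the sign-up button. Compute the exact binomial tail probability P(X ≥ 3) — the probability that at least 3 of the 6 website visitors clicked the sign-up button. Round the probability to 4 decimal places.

P = 0.2557

X ~ Binomial(n=6, p=0.30).
P(X ≥ 3) = C(6,3)·0.30^3·0.70^3 + C(6,4)·0.30^4·0.70^2 + C(6,5)·0.30^5·0.70^1 + C(6,6)·0.30^6·0.70^0.
= 0.185220 + 0.059535 + 0.010206 + 0.000729 = 0.2557.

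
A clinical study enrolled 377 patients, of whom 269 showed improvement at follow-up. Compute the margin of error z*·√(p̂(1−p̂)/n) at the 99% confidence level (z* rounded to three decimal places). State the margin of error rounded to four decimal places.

The sample proportion is 269/377 = 0.71353.
Standard error of p̂: √(0.204406/377) = √0.000542191 = 0.023285.
For 99% confidence, z* = 2.576.
So ME = 0.0600.

ME = 0.0600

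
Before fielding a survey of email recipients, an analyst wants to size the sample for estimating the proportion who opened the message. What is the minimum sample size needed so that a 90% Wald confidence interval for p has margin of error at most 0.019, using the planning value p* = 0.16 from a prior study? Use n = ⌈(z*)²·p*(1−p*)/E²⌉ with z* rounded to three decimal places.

n = 1008

The 90% critical value is z* = 1.645.
p*(1−p*) = 0.1344.
Required n before rounding: 2.706025 × 0.1344 / 0.019² = 1007.451.
Rounding up, n = 1008.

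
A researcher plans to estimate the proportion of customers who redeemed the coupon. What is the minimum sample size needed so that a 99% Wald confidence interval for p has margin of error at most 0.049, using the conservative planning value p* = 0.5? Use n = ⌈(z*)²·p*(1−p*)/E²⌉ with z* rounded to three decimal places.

n = 691

For 99% confidence, z* = 2.576.
p*(1−p*) = 0.2500.
(z*)²·p*(1−p*)/E² = 6.635776·0.2500/0.002401 = 690.939.
⌈690.939⌉ = 691.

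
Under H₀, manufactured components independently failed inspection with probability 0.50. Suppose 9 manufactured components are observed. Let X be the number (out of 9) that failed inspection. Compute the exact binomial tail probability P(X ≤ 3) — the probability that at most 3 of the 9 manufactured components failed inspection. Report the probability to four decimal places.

P = 0.2539

X is binomial with n = 9 and p = 0.50.
P(X ≤ 3) = C(9,0)·0.50^0·0.50^9 + C(9,1)·0.50^1·0.50^8 + C(9,2)·0.50^2·0.50^7 + C(9,3)·0.50^3·0.50^6.
= 0.001953 + 0.017578 + 0.070312 + 0.164062 = 0.2539.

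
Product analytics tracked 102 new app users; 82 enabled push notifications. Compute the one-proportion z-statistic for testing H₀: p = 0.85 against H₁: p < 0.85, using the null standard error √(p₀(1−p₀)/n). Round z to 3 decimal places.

z = -1.303

The sample proportion is 82/102 = 0.80392.
Under H₀, SE = √(p₀(1−p₀)/n) = √(0.85·0.15/102) = √0.001250000 = 0.035355.
z = (0.80392 − 0.85)/0.035355 = -0.04608/0.035355 = -1.303.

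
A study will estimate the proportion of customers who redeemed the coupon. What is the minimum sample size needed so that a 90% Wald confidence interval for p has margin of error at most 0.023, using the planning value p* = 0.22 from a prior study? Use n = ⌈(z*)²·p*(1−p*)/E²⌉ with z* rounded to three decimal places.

The 90% critical value is z* = 1.645.
p*(1−p*) = 0.22·0.78 = 0.1716.
Required n before rounding: 2.706025 × 0.1716 / 0.023² = 877.796.
Rounding up, n = 878.

n = 878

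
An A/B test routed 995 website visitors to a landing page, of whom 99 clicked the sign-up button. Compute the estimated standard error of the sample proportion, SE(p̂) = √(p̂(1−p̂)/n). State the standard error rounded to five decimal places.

SE = 0.00949

Sample proportion p̂ = 99/995 = 0.09950.
p̂(1−p̂) = 0.089600.
SE = √(0.089600/995) = 0.00949.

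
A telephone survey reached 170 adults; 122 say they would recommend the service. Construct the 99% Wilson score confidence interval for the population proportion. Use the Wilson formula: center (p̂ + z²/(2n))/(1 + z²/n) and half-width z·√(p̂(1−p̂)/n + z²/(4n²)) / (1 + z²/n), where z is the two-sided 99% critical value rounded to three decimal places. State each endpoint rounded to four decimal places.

(0.6218, 0.7971)

Here p̂ = 122/170 = 0.71765 and z = 2.576 (z² = 6.635776).
1 + z²/n = 1.039034.
Center = (0.71765 + 0.019517)/1.039034 = 0.70947.
Radicand: p̂(1−p̂)/n + z²/(4n²) = 0.001191940 + 0.000057403 = 0.001249343.
Half-width = z·√(radicand)/denom = 2.576·0.035346/1.039034 = 0.08763.
Interval: 0.70947 ± 0.08763 → (0.6218, 0.7971).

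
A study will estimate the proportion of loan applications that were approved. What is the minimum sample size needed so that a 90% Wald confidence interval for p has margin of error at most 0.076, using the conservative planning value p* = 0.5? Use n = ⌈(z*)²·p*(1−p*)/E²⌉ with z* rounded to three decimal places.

The 90% critical value is z* = 1.645.
p*(1−p*) = 0.2500.
(z*)²·p*(1−p*)/E² = 2.706025·0.2500/0.005776 = 117.124.
⌈117.124⌉ = 118.

n = 118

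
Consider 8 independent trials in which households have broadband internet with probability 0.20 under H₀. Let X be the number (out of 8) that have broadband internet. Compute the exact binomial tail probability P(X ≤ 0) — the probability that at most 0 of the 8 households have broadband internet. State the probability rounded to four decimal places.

X is binomial with n = 8 and p = 0.20.
P(X ≤ 0) = C(8,0)·0.20^0·0.80^8.
= 0.167772 = 0.1678.

P = 0.1678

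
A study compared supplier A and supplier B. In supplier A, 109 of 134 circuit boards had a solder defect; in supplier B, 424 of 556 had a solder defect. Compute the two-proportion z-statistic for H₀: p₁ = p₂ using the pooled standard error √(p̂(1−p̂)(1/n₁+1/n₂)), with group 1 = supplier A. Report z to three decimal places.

Sample proportions: p̂₁ = 109/134 = 0.81343 and p̂₂ = 424/556 = 0.76259.
Pooling: p̂ = 533/690 = 0.77246.
SE = √[p̂(1−p̂)(1/n₁+1/n₂)] = √[0.77246·0.22754·(1/134+1/556)] ≈ 0.040346.
z = (p̂₁ − p̂₂)/SE = (0.81343 − 0.76259)/0.040346 = 0.05084/0.040346 = 1.260.

z = 1.260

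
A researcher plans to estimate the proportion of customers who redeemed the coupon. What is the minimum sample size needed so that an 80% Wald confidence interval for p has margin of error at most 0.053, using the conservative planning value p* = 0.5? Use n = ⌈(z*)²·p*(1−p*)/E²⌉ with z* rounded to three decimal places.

z* = 1.282 at the 80% level.
p*(1−p*) = 0.50·0.50 = 0.2500.
(z*)²·p*(1−p*)/E² = 1.643524·0.2500/0.002809 = 146.273.
Rounding up, n = 147.

n = 147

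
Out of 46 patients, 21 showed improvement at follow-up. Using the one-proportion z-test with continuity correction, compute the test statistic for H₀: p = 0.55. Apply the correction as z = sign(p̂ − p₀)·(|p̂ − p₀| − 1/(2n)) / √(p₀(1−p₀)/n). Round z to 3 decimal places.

Sample proportion p̂ = 21/46 = 0.45652. p̂ − p₀ = -0.093478.
1/(2n) = 0.010870.
Corrected numerator: |-0.093478| − 0.010870 = 0.082608.
SE₀ = √(0.55·0.45/46) = 0.073351.
z = −0.082608/0.073351 = -1.126.

z = -1.126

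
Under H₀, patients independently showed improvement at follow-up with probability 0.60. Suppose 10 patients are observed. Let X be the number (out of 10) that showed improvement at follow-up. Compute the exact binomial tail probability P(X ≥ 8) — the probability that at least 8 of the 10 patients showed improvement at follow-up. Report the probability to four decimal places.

X ~ Binomial(n=10, p=0.60).
P(X ≥ 8) = C(10,8)·0.60^8·0.40^2 + C(10,9)·0.60^9·0.40^1 + C(10,10)·0.60^10·0.40^0.
= 0.120932 + 0.040311 + 0.006047 = 0.1673.

P = 0.1673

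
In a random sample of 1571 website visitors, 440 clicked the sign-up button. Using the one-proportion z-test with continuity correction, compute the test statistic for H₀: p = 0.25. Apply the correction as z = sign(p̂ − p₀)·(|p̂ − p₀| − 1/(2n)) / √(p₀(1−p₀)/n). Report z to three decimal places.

z = 2.724

With x = 440 successes in n = 1571, p̂ = 0.28008. p̂ − p₀ = 0.030076.
Continuity correction 1/(2n) = 1/3142 = 0.000318.
Corrected numerator: |0.030076| − 0.000318 = 0.029758.
Null standard error: √(0.25·0.75/1571) = √0.000119351 = 0.010925.
z = (+)0.029758/0.010925 = 2.724.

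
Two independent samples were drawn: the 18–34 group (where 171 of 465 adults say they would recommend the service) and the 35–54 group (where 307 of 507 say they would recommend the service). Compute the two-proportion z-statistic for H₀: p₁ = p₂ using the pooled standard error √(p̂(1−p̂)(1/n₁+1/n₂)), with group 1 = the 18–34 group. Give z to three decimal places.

z = -7.407

p̂₁ = 171/465 = 0.36774, p̂₂ = 307/507 = 0.60552.
Pooled p̂ = (171+307)/(465+507) = 478/972 = 0.49177.
SE = √[p̂(1−p̂)(1/n₁+1/n₂)] = √[0.49177·0.50823·(1/465+1/507)] ≈ 0.032101.
z = (p̂₁ − p̂₂)/SE = (0.36774 − 0.60552)/0.032101 = -0.23778/0.032101 = -7.407.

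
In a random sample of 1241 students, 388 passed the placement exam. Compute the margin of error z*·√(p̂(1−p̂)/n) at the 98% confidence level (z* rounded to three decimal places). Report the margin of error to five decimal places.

The sample proportion is 388/1241 = 0.31265.
SE = √(p̂(1−p̂)/n) = √(0.214900/1241) = 0.013159.
The 98% critical value is z* = 2.326.
So ME = 0.03061.

ME = 0.03061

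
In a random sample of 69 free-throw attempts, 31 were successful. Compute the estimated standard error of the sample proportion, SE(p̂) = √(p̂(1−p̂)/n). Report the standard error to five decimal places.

SE = 0.05988

p̂ = 31/69 = 0.44928.
p̂(1−p̂) = 0.44928·0.55072 = 0.247427.
Dividing by n and taking the root: √0.003585899 = 0.05988.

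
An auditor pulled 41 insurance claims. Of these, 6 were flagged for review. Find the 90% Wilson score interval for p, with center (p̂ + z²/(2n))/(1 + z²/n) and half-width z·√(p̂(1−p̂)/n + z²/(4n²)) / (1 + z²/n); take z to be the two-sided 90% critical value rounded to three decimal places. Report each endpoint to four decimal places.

Here p̂ = 6/41 = 0.14634 and z = 1.645 (z² = 2.706025).
1 + z²/n = 1.066001.
Center = (0.14634 + 0.033000)/1.066001 = 0.16824.
Radicand: p̂(1−p̂)/n + z²/(4n²) = 0.003046967 + 0.000402443 = 0.003449410.
Half-width = 1.645·√0.003449410/1.066001 = 0.09063.
CI: 0.16824 ± 0.09063 = (0.0776, 0.2589).

(0.0776, 0.2589)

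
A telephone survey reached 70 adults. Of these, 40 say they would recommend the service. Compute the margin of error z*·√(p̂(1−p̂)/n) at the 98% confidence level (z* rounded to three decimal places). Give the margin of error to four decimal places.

ME = 0.1376

With x = 40 successes in n = 70, p̂ = 0.57143.
SE = √(p̂(1−p̂)/n) = √(0.244898/70) = 0.059148.
The 98% critical value is z* = 2.326.
Margin of error = z*·SE = 2.326 × 0.059148 = 0.1376.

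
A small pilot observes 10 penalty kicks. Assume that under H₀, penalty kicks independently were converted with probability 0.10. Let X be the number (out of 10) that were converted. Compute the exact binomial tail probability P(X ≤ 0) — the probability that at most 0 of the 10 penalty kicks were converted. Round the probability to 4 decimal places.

P = 0.3487

X ~ Binomial(n=10, p=0.10).
P(X ≤ 0) = C(10,0)·0.10^0·0.90^10.
= 0.348678 = 0.3487.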